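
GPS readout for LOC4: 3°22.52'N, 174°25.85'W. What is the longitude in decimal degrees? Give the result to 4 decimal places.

174° + 25.85′/60 = 174 + 0.43083 = 174.4308°

174.4308°W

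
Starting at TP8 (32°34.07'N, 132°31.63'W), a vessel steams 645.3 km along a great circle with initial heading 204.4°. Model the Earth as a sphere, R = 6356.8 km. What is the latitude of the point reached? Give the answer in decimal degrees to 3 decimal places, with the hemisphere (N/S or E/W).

TP8: φ = +32.56783°, λ = -132.52717°
δ = d/R = 645.3/6356.8 = 0.101513 rad
φ₂ = arcsin(sin φ₁ cos δ + cos φ₁ sin δ cos θ)
   = arcsin(0.53830·0.99485 + 0.84275·0.10134·-0.91068) = 27.24205°
λ₂ = λ₁ + atan2(sin θ sin δ cos φ₁, cos δ − sin φ₁ sin φ₂) = -135.22602°

27.242°N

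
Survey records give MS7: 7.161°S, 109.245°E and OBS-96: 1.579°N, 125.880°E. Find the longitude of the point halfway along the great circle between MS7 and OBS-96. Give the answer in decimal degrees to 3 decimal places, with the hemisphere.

117.594°E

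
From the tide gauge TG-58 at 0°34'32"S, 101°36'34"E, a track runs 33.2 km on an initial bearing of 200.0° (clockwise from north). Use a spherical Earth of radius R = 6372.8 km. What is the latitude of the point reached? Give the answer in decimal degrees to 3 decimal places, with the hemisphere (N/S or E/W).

0.856°S

TG-58: φ = -0.57556°, λ = +101.60944°
δ = d/R = 33.2/6372.8 = 0.005210 rad
φ₂ = arcsin(sin φ₁ cos δ + cos φ₁ sin δ cos θ)
   = arcsin(-0.01005·0.99999 + 0.99995·0.00521·-0.93969) = -0.85604°
λ₂ = λ₁ + atan2(sin θ sin δ cos φ₁, cos δ − sin φ₁ sin φ₂) = 101.50734°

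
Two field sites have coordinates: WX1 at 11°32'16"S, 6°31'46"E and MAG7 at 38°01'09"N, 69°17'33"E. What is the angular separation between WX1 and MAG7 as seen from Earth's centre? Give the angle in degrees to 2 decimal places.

76.70°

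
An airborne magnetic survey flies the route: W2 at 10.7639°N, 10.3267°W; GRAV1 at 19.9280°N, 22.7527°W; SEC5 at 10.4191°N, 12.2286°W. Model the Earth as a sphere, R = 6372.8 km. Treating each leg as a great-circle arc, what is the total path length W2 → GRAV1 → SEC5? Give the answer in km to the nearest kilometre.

W2→GRAV1: c = 0.263051 rad, d = 1676.37 km
GRAV1→SEC5: c = 0.242644 rad, d = 1546.32 km
Total = 1676.37 + 1546.32 = 3222.69 km

3223 km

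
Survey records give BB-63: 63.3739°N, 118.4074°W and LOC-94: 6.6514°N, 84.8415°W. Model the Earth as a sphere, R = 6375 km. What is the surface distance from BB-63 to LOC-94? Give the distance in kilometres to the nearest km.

Δφ = -56.7225°,  Δλ = 33.5659°
a = sin²(Δφ/2) + cos φ₁ cos φ₂ sin²(Δλ/2) = 0.262767
c = 2·arcsin(√a) = 1.076439 rad = 61.6754°
d = R·c = 6375 × 1.076439 = 6862.3 km

6862 km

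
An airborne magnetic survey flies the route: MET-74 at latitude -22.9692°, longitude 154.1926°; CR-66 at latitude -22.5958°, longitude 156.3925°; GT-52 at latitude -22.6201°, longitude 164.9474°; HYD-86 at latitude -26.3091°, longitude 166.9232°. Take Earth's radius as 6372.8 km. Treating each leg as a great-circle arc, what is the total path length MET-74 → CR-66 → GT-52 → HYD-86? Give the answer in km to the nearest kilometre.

1564 km

MET-74→CR-66: c = 0.035994 rad, d = 229.39 km
CR-66→GT-52: c = 0.137819 rad, d = 878.30 km
GT-52→HYD-86: c = 0.071625 rad, d = 456.45 km
Total = 229.39 + 878.30 + 456.45 = 1564.13 km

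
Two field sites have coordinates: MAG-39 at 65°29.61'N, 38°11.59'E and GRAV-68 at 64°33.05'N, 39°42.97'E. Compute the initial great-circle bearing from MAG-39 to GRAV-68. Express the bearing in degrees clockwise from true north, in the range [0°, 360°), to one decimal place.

145.0°

MAG-39: φ = +65.49350°, λ = +38.19317°
GRAV-68: φ = +64.55083°, λ = +39.71617°
Δλ = 1.5230°
y = sin Δλ · cos φ₂ = 0.011421
x = cos φ₁ sin φ₂ − sin φ₁ cos φ₂ cos Δλ = -0.016314
θ = atan2(y, x) = 145.0049° → 145.0049° (mod 360°)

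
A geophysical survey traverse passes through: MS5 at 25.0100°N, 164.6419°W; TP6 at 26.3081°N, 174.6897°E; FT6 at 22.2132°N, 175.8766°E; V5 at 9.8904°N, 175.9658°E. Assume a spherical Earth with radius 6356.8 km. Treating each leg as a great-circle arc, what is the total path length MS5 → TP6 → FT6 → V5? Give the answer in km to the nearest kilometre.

3907 km

MS5→TP6: c = 0.325602 rad, d = 2069.79 km
TP6→FT6: c = 0.073921 rad, d = 469.90 km
FT6→V5: c = 0.215079 rad, d = 1367.21 km
Total = 2069.79 + 469.90 + 1367.21 = 3906.90 km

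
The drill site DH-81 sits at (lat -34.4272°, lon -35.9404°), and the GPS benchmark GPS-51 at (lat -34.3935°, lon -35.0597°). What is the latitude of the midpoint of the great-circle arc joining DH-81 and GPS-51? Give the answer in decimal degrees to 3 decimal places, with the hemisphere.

Bx = cos φ₂ cos Δλ = 0.825080,  By = cos φ₂ sin Δλ = 0.012683
φₘ = atan2(sin φ₁ + sin φ₂, √((cos φ₁ + Bx)² + By²)) = -34.41114°
λₘ = λ₁ + atan2(By, cos φ₁ + Bx) = -35.49996°

34.411°S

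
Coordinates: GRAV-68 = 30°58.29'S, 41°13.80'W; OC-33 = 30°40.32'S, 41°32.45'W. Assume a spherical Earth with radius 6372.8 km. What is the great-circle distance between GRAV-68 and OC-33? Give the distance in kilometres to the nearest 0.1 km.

44.6 km

GRAV-68: φ = -30.97150°, λ = -41.23000°
OC-33: φ = -30.67200°, λ = -41.54083°
Δφ = 0.2995°,  Δλ = -0.3108°
a = sin²(Δφ/2) + cos φ₁ cos φ₂ sin²(Δλ/2) = 0.000012
c = 2·arcsin(√a) = 0.007002 rad = 0.4012°
d = R·c = 6372.8 × 0.007002 = 44.6 km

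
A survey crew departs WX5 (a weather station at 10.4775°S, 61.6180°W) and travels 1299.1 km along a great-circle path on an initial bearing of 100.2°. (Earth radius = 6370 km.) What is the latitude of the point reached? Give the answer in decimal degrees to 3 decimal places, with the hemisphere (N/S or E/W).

12.319°S

δ = d/R = 1299.1/6370 = 0.203940 rad
φ₂ = arcsin(sin φ₁ cos δ + cos φ₁ sin δ cos θ)
   = arcsin(-0.18185·0.97928 + 0.98333·0.20253·-0.17708) = -12.31861°
λ₂ = λ₁ + atan2(sin θ sin δ cos φ₁, cos δ − sin φ₁ sin φ₂) = -49.84550°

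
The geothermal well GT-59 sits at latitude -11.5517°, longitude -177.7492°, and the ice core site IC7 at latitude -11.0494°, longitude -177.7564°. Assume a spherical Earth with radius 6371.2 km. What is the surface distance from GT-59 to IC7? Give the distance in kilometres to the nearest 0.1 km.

Δφ = 0.5023°,  Δλ = -0.0072°
a = sin²(Δφ/2) + cos φ₁ cos φ₂ sin²(Δλ/2) = 0.000019
c = 2·arcsin(√a) = 0.008768 rad = 0.5023°
d = R·c = 6371.2 × 0.008768 = 55.9 km

55.9 km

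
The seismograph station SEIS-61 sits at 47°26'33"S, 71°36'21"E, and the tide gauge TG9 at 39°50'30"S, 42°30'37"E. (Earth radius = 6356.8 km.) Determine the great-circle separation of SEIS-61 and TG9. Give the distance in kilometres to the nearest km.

SEIS-61: φ = -47.44250°, λ = +71.60583°
TG9: φ = -39.84167°, λ = +42.51028°
Δφ = 7.6008°,  Δλ = -29.0956°
a = sin²(Δφ/2) + cos φ₁ cos φ₂ sin²(Δλ/2) = 0.037158
c = 2·arcsin(√a) = 0.387958 rad = 22.2284°
d = R·c = 6356.8 × 0.387958 = 2466.2 km

2466 km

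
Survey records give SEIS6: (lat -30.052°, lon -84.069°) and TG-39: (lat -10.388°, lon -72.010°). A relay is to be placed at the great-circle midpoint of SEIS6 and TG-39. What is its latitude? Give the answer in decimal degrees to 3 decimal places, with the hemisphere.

Bx = cos φ₂ cos Δλ = 0.961904,  By = cos φ₂ sin Δλ = 0.205494
φₘ = atan2(sin φ₁ + sin φ₂, √((cos φ₁ + Bx)² + By²)) = -20.32288°
λₘ = λ₁ + atan2(By, cos φ₁ + Bx) = -77.65320°

20.323°S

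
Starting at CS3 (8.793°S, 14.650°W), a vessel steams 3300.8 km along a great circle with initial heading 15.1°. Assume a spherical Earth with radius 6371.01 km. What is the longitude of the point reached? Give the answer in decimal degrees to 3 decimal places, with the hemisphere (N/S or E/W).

6.766°W

δ = d/R = 3300.8/6371.01 = 0.518097 rad
φ₂ = arcsin(sin φ₁ cos δ + cos φ₁ sin δ cos θ)
   = arcsin(-0.15287·0.86876 + 0.98825·0.49523·0.96547) = 19.85895°
λ₂ = λ₁ + atan2(sin θ sin δ cos φ₁, cos δ − sin φ₁ sin φ₂) = -6.76611°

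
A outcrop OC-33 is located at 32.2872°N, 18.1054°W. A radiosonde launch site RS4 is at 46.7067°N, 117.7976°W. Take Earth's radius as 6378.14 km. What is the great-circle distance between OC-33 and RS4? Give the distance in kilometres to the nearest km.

Δφ = 14.4195°,  Δλ = -99.6922°
a = sin²(Δφ/2) + cos φ₁ cos φ₂ sin²(Δλ/2) = 0.354402
c = 2·arcsin(√a) = 1.275320 rad = 73.0704°
d = R·c = 6378.14 × 1.275320 = 8134.2 km

8134 km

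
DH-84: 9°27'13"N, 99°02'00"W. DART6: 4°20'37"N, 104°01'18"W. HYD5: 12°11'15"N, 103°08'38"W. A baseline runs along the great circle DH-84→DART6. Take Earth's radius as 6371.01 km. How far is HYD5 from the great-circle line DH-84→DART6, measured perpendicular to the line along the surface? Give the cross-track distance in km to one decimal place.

DH-84: φ = +9.45361°, λ = -99.03333°
DART6: φ = +4.34361°, λ = -104.02167°
HYD5: φ = +12.18750°, λ = -103.14389°
δ₁₃ = central angle DH-84→HYD5 = 0.085096 rad  (haversine)
θ₁₃ = bearing DH-84→HYD5 = 304.475°,  θ₁₂ = bearing DH-84→DART6 = 224.429°
dₓₜ = R·arcsin(sin δ₁₃ · sin(θ₁₃ − θ₁₂)) = 6371.01·arcsin(0.08499·sin(80.046°)) = 533.964 km
|dₓₜ| = 533.964 km

534.0 km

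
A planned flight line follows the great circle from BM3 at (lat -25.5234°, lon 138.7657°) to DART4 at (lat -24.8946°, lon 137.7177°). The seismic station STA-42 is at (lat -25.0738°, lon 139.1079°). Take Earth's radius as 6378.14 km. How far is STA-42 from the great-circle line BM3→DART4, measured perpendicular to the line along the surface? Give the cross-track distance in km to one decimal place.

δ₁₃ = central angle BM3→STA-42 = 0.009525 rad  (haversine)
θ₁₃ = bearing BM3→STA-42 = 34.606°,  θ₁₂ = bearing BM3→DART4 = 303.327°
dₓₜ = R·arcsin(sin δ₁₃ · sin(θ₁₃ − θ₁₂)) = 6378.14·arcsin(0.00953·sin(-268.721°)) = 60.739 km
|dₓₜ| = 60.739 km

60.7 km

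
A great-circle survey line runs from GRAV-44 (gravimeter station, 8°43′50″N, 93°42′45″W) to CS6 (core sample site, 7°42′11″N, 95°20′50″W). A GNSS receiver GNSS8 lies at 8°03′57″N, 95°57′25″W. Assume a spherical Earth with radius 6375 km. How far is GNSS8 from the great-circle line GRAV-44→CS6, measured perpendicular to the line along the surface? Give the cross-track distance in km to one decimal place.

70.2 km

GRAV-44: φ = +8.73056°, λ = -93.71250°
CS6: φ = +7.70306°, λ = -95.34722°
GNSS8: φ = +8.06583°, λ = -95.95694°
δ₁₃ = central angle GRAV-44→GNSS8 = 0.040452 rad  (haversine)
θ₁₃ = bearing GRAV-44→GNSS8 = 253.500°,  θ₁₂ = bearing GRAV-44→CS6 = 237.701°
dₓₜ = R·arcsin(sin δ₁₃ · sin(θ₁₃ − θ₁₂)) = 6375·arcsin(0.04044·sin(15.799°)) = 70.194 km
|dₓₜ| = 70.194 km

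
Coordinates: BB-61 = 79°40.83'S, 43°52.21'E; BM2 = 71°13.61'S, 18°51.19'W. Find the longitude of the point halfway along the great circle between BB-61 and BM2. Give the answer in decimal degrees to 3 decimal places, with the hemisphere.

2.660°E

BB-61: φ = -79.68050°, λ = +43.87017°
BM2: φ = -71.22683°, λ = -18.85317°
Bx = cos φ₂ cos Δλ = 0.147487,  By = cos φ₂ sin Δλ = -0.286037
φₘ = atan2(sin φ₁ + sin φ₂, √((cos φ₁ + Bx)² + By²)) = -77.32594°
λₘ = λ₁ + atan2(By, cos φ₁ + Bx) = 2.66033°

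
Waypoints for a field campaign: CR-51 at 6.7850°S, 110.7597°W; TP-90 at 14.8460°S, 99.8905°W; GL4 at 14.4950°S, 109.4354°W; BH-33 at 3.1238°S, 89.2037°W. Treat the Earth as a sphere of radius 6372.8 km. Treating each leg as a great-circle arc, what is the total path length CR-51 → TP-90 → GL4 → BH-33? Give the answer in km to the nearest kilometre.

CR-51→TP-90: c = 0.233338 rad, d = 1487.02 km
TP-90→GL4: c = 0.161263 rad, d = 1027.70 km
GL4→BH-33: c = 0.400862 rad, d = 2554.61 km
Total = 1487.02 + 1027.70 + 2554.61 = 5069.33 km

5069 km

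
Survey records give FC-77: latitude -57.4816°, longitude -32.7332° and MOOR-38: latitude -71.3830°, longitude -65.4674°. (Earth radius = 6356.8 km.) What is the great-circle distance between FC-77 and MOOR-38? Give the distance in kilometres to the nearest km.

2148 km

Δφ = -13.9014°,  Δλ = -32.7342°
a = sin²(Δφ/2) + cos φ₁ cos φ₂ sin²(Δλ/2) = 0.028272
c = 2·arcsin(√a) = 0.337890 rad = 19.3597°
d = R·c = 6356.8 × 0.337890 = 2147.9 km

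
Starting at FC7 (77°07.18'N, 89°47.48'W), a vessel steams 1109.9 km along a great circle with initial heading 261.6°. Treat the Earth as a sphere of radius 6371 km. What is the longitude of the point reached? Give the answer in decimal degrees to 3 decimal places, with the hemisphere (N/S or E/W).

124.864°W

FC7: φ = +77.11967°, λ = -89.79133°
δ = d/R = 1109.9/6371 = 0.174211 rad
φ₂ = arcsin(sin φ₁ cos δ + cos φ₁ sin δ cos θ)
   = arcsin(0.97484·0.98486 + 0.22292·0.17333·-0.14608) = 72.63787°
λ₂ = λ₁ + atan2(sin θ sin δ cos φ₁, cos δ − sin φ₁ sin φ₂) = -124.86427°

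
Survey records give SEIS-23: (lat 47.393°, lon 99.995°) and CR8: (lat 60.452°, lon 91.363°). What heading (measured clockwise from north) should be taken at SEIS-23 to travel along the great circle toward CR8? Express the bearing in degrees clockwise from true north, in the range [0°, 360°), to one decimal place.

342.2°

Δλ = -8.6320°
y = sin Δλ · cos φ₂ = -0.074016
x = cos φ₁ sin φ₂ − sin φ₁ cos φ₂ cos Δλ = 0.230066
θ = atan2(y, x) = -17.8339° → 342.1661° (mod 360°)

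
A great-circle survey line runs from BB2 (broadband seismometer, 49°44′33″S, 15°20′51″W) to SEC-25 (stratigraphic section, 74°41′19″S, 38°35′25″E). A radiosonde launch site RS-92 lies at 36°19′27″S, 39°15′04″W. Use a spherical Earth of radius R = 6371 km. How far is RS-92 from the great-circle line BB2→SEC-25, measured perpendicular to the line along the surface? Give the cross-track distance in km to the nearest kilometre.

1484 km

BB2: φ = -49.74250°, λ = -15.34750°
SEC-25: φ = -74.68861°, λ = +38.59028°
RS-92: φ = -36.32417°, λ = -39.25111°
δ₁₃ = central angle BB2→RS-92 = 0.381668 rad  (haversine)
θ₁₃ = bearing BB2→RS-92 = 298.780°,  θ₁₂ = bearing BB2→SEC-25 = 157.072°
dₓₜ = R·arcsin(sin δ₁₃ · sin(θ₁₃ − θ₁₂)) = 6371·arcsin(0.37247·sin(141.707°)) = 1483.872 km
|dₓₜ| = 1483.872 km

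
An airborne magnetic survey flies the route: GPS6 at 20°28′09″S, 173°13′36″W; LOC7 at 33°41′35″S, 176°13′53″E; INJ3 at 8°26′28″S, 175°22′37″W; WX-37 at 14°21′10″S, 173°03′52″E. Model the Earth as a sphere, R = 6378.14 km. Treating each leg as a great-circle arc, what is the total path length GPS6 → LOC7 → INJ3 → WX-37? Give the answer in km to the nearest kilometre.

GPS6: φ = -20.46917°, λ = -173.22667°
LOC7: φ = -33.69306°, λ = +176.23139°
INJ3: φ = -8.44111°, λ = -175.37694°
WX-37: φ = -14.35278°, λ = +173.06444°
GPS6→LOC7: c = 0.282625 rad, d = 1802.62 km
LOC7→INJ3: c = 0.460953 rad, d = 2940.02 km
INJ3→WX-37: c = 0.222957 rad, d = 1422.05 km
Total = 1802.62 + 2940.02 + 1422.05 = 6164.69 km

6165 km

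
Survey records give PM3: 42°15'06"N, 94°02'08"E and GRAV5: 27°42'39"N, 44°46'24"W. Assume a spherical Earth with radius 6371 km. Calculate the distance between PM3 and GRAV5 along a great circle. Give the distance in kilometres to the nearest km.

11164 km

PM3: φ = +42.25167°, λ = +94.03556°
GRAV5: φ = +27.71083°, λ = -44.77333°
Δφ = -14.5408°,  Δλ = -138.8089°
a = sin²(Δφ/2) + cos φ₁ cos φ₂ sin²(Δλ/2) = 0.590230
c = 2·arcsin(√a) = 1.752249 rad = 100.3965°
d = R·c = 6371 × 1.752249 = 11163.6 km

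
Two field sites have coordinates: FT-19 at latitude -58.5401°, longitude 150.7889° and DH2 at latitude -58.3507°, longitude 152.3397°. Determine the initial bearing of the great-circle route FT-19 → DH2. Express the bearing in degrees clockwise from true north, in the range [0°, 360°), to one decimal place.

77.5°

Δλ = 1.5508°
y = sin Δλ · cos φ₂ = 0.014201
x = cos φ₁ sin φ₂ − sin φ₁ cos φ₂ cos Δλ = 0.003142
θ = atan2(y, x) = 77.5250° → 77.5250° (mod 360°)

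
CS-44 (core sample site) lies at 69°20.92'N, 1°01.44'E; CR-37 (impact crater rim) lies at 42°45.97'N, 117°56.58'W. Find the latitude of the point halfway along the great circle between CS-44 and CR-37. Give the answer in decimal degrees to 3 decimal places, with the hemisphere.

68.309°N

CS-44: φ = +69.34867°, λ = +1.02400°
CR-37: φ = +42.76617°, λ = -117.94300°
Bx = cos φ₂ cos Δλ = -0.355544,  By = cos φ₂ sin Δλ = -0.642290
φₘ = atan2(sin φ₁ + sin φ₂, √((cos φ₁ + Bx)² + By²)) = 68.30892°
λₘ = λ₁ + atan2(By, cos φ₁ + Bx) = -89.23146°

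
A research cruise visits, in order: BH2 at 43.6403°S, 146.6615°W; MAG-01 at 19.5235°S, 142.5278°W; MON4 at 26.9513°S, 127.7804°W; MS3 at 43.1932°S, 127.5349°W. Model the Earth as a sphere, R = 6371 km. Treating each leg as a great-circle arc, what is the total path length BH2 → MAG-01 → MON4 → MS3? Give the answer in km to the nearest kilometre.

6232 km

BH2→MAG-01: c = 0.425239 rad, d = 2709.20 km
MAG-01→MON4: c = 0.269395 rad, d = 1716.31 km
MON4→MS3: c = 0.283496 rad, d = 1806.15 km
Total = 2709.20 + 1716.31 + 1806.15 = 6231.67 km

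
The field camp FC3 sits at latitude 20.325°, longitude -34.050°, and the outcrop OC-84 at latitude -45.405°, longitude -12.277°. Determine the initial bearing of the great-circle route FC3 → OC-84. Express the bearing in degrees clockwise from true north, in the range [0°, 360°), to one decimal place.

Δλ = 21.7730°
y = sin Δλ · cos φ₂ = 0.260427
x = cos φ₁ sin φ₂ − sin φ₁ cos φ₂ cos Δλ = -0.894221
θ = atan2(y, x) = 163.7627° → 163.7627° (mod 360°)

163.8°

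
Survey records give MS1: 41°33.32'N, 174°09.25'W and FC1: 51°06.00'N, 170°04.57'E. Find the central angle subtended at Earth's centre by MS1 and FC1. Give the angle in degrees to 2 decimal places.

14.43°

MS1: φ = +41.55533°, λ = -174.15417°
FC1: φ = +51.10000°, λ = +170.07617°
Δφ = 9.5447°,  Δλ = -15.7697°
a = sin²(Δφ/2) + cos φ₁ cos φ₂ sin²(Δλ/2) = 0.015765
c = 2·arcsin(√a) = 0.251782 rad = 14.4260°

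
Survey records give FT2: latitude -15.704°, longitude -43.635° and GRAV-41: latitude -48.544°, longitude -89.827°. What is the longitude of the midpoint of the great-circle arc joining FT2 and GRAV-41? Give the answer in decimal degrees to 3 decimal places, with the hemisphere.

Bx = cos φ₂ cos Δλ = 0.458296,  By = cos φ₂ sin Δλ = -0.477774
φₘ = atan2(sin φ₁ + sin φ₂, √((cos φ₁ + Bx)² + By²)) = -34.23443°
λₘ = λ₁ + atan2(By, cos φ₁ + Bx) = -62.21923°

62.219°W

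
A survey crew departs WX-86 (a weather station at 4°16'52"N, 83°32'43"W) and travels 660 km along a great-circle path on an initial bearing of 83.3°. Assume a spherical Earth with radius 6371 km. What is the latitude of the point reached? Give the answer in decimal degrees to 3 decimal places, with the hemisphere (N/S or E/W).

WX-86: φ = +4.28111°, λ = -83.54528°
δ = d/R = 660/6371 = 0.103594 rad
φ₂ = arcsin(sin φ₁ cos δ + cos φ₁ sin δ cos θ)
   = arcsin(0.07465·0.99464 + 0.99721·0.10341·0.11667) = 4.94969°
λ₂ = λ₁ + atan2(sin θ sin δ cos φ₁, cos δ − sin φ₁ sin φ₂) = -77.62829°

4.950°N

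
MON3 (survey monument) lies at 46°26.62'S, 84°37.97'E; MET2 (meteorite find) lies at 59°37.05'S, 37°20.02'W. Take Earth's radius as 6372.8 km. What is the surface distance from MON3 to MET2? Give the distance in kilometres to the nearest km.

7102 km

MON3: φ = -46.44367°, λ = +84.63283°
MET2: φ = -59.61750°, λ = -37.33367°
Δφ = -13.1738°,  Δλ = -121.9665°
a = sin²(Δφ/2) + cos φ₁ cos φ₂ sin²(Δλ/2) = 0.279668
c = 2·arcsin(√a) = 1.114458 rad = 63.8537°
d = R·c = 6372.8 × 1.114458 = 7102.2 km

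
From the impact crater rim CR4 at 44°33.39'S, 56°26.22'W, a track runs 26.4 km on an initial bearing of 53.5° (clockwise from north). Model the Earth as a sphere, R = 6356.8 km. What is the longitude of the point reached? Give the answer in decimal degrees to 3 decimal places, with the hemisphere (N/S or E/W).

56.169°W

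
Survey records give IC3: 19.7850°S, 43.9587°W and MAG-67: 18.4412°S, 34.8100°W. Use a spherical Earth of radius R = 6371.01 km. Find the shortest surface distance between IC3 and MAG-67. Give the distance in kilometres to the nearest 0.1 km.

Δφ = 1.3438°,  Δλ = 9.1487°
a = sin²(Δφ/2) + cos φ₁ cos φ₂ sin²(Δλ/2) = 0.005815
c = 2·arcsin(√a) = 0.152663 rad = 8.7470°
d = R·c = 6371.01 × 0.152663 = 972.6 km

972.6 km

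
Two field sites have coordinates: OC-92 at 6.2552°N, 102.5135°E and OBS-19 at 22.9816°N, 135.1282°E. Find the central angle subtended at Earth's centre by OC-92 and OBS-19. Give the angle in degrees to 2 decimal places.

35.57°

Δφ = 16.7264°,  Δλ = 32.6147°
a = sin²(Δφ/2) + cos φ₁ cos φ₂ sin²(Δλ/2) = 0.093308
c = 2·arcsin(√a) = 0.620851 rad = 35.5721°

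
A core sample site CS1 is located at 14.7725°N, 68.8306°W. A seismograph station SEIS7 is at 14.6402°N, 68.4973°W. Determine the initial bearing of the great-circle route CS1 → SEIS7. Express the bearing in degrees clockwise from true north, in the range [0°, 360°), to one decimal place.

112.3°

Δλ = 0.3333°
y = sin Δλ · cos φ₂ = 0.005628
x = cos φ₁ sin φ₂ − sin φ₁ cos φ₂ cos Δλ = -0.002305
θ = atan2(y, x) = 112.2701° → 112.2701° (mod 360°)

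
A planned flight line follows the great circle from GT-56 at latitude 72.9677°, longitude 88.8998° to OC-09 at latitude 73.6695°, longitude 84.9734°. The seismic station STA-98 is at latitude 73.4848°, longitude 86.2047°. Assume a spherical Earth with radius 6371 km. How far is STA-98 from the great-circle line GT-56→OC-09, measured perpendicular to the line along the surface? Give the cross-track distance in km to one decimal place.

δ₁₃ = central angle GT-56→STA-98 = 0.016299 rad  (haversine)
θ₁₃ = bearing GT-56→STA-98 = 304.903°,  θ₁₂ = bearing GT-56→OC-09 = 303.780°
dₓₜ = R·arcsin(sin δ₁₃ · sin(θ₁₃ − θ₁₂)) = 6371·arcsin(0.01630·sin(1.123°)) = 2.034 km
|dₓₜ| = 2.034 km

2.0 km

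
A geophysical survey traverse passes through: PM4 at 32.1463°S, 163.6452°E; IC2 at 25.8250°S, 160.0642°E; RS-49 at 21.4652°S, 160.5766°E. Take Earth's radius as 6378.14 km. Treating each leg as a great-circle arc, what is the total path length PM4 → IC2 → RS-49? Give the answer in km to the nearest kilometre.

1273 km

PM4→IC2: c = 0.123106 rad, d = 785.19 km
IC2→RS-49: c = 0.076532 rad, d = 488.13 km
Total = 785.19 + 488.13 = 1273.32 km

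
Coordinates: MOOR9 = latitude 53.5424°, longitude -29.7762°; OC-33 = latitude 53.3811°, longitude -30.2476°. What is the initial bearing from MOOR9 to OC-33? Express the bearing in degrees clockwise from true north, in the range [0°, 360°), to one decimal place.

Δλ = -0.4714°
y = sin Δλ · cos φ₂ = -0.004908
x = cos φ₁ sin φ₂ − sin φ₁ cos φ₂ cos Δλ = -0.002799
θ = atan2(y, x) = -119.6979° → 240.3021° (mod 360°)

240.3°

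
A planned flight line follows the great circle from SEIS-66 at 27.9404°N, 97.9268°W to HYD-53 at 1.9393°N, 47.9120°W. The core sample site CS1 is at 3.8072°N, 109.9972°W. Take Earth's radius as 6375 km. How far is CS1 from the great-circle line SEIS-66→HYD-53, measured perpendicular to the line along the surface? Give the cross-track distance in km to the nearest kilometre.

2942 km

δ₁₃ = central angle SEIS-66→CS1 = 0.466587 rad  (haversine)
θ₁₃ = bearing SEIS-66→CS1 = 207.635°,  θ₁₂ = bearing SEIS-66→HYD-53 = 109.490°
dₓₜ = R·arcsin(sin δ₁₃ · sin(θ₁₃ − θ₁₂)) = 6375·arcsin(0.44984·sin(98.145°)) = 2942.139 km
|dₓₜ| = 2942.139 km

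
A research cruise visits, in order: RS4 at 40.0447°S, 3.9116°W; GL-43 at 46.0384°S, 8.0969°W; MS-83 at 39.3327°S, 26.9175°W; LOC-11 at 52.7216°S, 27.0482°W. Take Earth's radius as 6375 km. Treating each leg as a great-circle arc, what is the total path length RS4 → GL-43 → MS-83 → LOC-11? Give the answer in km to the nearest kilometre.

3943 km

RS4→GL-43: c = 0.117403 rad, d = 748.44 km
GL-43→MS-83: c = 0.267438 rad, d = 1704.92 km
MS-83→LOC-11: c = 0.233686 rad, d = 1489.75 km
Total = 748.44 + 1704.92 + 1489.75 = 3943.10 km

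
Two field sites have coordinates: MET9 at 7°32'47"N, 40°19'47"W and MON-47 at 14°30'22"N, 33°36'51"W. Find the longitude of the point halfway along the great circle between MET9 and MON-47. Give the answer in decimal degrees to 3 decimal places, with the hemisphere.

MET9: φ = +7.54639°, λ = -40.32972°
MON-47: φ = +14.50611°, λ = -33.61417°
Bx = cos φ₂ cos Δλ = 0.961479,  By = cos φ₂ sin Δλ = 0.113212
φₘ = atan2(sin φ₁ + sin φ₂, √((cos φ₁ + Bx)² + By²)) = 11.04474°
λₘ = λ₁ + atan2(By, cos φ₁ + Bx) = -37.01178°

37.012°W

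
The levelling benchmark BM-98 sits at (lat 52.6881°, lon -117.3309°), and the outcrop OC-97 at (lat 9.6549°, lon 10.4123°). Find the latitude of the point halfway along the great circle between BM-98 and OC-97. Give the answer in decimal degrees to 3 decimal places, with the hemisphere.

Bx = cos φ₂ cos Δλ = -0.603453,  By = cos φ₂ sin Δλ = 0.779562
φₘ = atan2(sin φ₁ + sin φ₂, √((cos φ₁ + Bx)² + By²)) = 51.01096°
λₘ = λ₁ + atan2(By, cos φ₁ + Bx) = -27.52937°

51.011°N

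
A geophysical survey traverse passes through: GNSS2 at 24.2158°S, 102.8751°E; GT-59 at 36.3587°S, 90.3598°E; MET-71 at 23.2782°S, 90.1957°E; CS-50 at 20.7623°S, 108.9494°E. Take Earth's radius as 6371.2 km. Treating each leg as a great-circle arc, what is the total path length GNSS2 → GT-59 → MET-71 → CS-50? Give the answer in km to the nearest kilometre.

5211 km

GNSS2→GT-59: c = 0.283172 rad, d = 1804.15 km
GT-59→MET-71: c = 0.228311 rad, d = 1454.62 km
MET-71→CS-50: c = 0.306371 rad, d = 1951.95 km
Total = 1804.15 + 1454.62 + 1951.95 = 5210.72 km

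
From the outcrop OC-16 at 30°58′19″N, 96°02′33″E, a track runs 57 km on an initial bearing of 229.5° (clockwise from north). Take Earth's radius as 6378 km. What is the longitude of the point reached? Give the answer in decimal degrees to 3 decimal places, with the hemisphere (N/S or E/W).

OC-16: φ = +30.97194°, λ = +96.04250°
δ = d/R = 57/6378 = 0.008937 rad
φ₂ = arcsin(sin φ₁ cos δ + cos φ₁ sin δ cos θ)
   = arcsin(0.51462·0.99996 + 0.85742·0.00894·-0.64945) = 30.63861°
λ₂ = λ₁ + atan2(sin θ sin δ cos φ₁, cos δ − sin φ₁ sin φ₂) = 95.58996°

95.590°E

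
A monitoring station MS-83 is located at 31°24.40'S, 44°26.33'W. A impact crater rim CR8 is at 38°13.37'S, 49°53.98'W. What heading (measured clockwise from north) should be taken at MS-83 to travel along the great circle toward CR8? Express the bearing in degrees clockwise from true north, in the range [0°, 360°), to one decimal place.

MS-83: φ = -31.40667°, λ = -44.43883°
CR8: φ = -38.22283°, λ = -49.89967°
Δλ = -5.4608°
y = sin Δλ · cos φ₂ = -0.074763
x = cos φ₁ sin φ₂ − sin φ₁ cos φ₂ cos Δλ = -0.120542
θ = atan2(y, x) = -148.1919° → 211.8081° (mod 360°)

211.8°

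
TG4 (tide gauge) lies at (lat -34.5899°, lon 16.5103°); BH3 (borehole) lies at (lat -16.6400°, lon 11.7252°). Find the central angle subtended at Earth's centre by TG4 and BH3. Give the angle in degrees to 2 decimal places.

18.45°

Δφ = 17.9499°,  Δλ = -4.7851°
a = sin²(Δφ/2) + cos φ₁ cos φ₂ sin²(Δλ/2) = 0.025711
c = 2·arcsin(√a) = 0.322086 rad = 18.4542°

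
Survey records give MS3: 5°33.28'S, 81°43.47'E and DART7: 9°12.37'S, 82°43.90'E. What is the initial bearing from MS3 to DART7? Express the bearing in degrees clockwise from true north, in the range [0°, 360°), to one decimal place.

164.8°

MS3: φ = -5.55467°, λ = +81.72450°
DART7: φ = -9.20617°, λ = +82.73167°
Δλ = 1.0072°
y = sin Δλ · cos φ₂ = 0.017351
x = cos φ₁ sin φ₂ − sin φ₁ cos φ₂ cos Δλ = -0.063702
θ = atan2(y, x) = 164.7636° → 164.7636° (mod 360°)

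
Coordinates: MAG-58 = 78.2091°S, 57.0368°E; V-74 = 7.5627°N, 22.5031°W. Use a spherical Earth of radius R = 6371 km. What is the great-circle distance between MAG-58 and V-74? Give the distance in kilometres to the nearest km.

Δφ = 85.7718°,  Δλ = -79.5399°
a = sin²(Δφ/2) + cos φ₁ cos φ₂ sin²(Δλ/2) = 0.546029
c = 2·arcsin(√a) = 1.662985 rad = 95.2820°
d = R·c = 6371 × 1.662985 = 10594.9 km

10595 km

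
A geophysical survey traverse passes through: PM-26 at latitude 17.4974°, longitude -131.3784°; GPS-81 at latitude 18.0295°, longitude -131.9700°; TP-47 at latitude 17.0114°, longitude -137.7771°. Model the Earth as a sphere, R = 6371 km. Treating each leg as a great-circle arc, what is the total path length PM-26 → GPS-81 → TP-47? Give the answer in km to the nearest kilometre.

712 km

PM-26→GPS-81: c = 0.013525 rad, d = 86.17 km
GPS-81→TP-47: c = 0.098266 rad, d = 626.05 km
Total = 86.17 + 626.05 = 712.22 km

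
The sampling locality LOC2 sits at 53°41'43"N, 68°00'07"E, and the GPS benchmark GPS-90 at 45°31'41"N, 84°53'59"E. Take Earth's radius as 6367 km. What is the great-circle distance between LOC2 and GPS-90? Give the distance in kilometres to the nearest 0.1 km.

1511.6 km

LOC2: φ = +53.69528°, λ = +68.00194°
GPS-90: φ = +45.52806°, λ = +84.89972°
Δφ = -8.1672°,  Δλ = 16.8978°
a = sin²(Δφ/2) + cos φ₁ cos φ₂ sin²(Δλ/2) = 0.014025
c = 2·arcsin(√a) = 0.237415 rad = 13.6029°
d = R·c = 6367 × 0.237415 = 1511.6 km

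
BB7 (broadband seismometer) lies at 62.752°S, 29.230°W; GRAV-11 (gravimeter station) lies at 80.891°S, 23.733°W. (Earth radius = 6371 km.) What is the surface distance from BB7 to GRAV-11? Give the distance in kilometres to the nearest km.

2024 km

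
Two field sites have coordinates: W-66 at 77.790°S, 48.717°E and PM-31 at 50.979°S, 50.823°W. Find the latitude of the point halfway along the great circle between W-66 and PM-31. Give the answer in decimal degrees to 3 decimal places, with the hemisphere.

Bx = cos φ₂ cos Δλ = -0.104348,  By = cos φ₂ sin Δλ = -0.620898
φₘ = atan2(sin φ₁ + sin φ₂, √((cos φ₁ + Bx)² + By²)) = -70.24366°
λₘ = λ₁ + atan2(By, cos φ₁ + Bx) = -31.49202°

70.244°S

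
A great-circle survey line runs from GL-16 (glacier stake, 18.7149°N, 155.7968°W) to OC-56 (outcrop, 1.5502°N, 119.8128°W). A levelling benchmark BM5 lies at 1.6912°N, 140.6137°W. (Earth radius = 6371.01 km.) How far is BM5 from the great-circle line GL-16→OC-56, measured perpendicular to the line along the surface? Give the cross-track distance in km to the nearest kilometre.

1054 km

δ₁₃ = central angle GL-16→BM5 = 0.394634 rad  (haversine)
θ₁₃ = bearing GL-16→BM5 = 137.085°,  θ₁₂ = bearing GL-16→OC-56 = 111.715°
dₓₜ = R·arcsin(sin δ₁₃ · sin(θ₁₃ − θ₁₂)) = 6371.01·arcsin(0.38447·sin(25.370°)) = 1054.290 km
|dₓₜ| = 1054.290 km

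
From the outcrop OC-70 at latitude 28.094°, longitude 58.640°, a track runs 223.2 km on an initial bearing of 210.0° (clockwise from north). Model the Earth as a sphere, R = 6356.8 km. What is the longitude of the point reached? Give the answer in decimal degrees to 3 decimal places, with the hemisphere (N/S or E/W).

δ = d/R = 223.2/6356.8 = 0.035112 rad
φ₂ = arcsin(sin φ₁ cos δ + cos φ₁ sin δ cos θ)
   = arcsin(0.47092·0.99938 + 0.88218·0.03510·-0.86603) = 26.34721°
λ₂ = λ₁ + atan2(sin θ sin δ cos φ₁, cos δ − sin φ₁ sin φ₂) = 57.51767°

57.518°E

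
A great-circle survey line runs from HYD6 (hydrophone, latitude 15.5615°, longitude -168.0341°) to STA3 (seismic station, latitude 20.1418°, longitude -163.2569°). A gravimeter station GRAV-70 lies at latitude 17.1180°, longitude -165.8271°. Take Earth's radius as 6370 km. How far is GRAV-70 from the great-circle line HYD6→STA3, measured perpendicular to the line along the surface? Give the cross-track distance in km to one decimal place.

δ₁₃ = central angle HYD6→GRAV-70 = 0.045871 rad  (haversine)
θ₁₃ = bearing HYD6→GRAV-70 = 53.380°,  θ₁₂ = bearing HYD6→STA3 = 44.083°
dₓₜ = R·arcsin(sin δ₁₃ · sin(θ₁₃ − θ₁₂)) = 6370·arcsin(0.04586·sin(9.297°)) = 47.189 km
|dₓₜ| = 47.189 km

47.2 km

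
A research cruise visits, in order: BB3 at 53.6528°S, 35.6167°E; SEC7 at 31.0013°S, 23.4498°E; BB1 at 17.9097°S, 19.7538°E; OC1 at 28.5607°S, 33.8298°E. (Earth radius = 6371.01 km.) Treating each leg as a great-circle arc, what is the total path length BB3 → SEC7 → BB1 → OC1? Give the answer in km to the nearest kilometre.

BB3→SEC7: c = 0.423994 rad, d = 2701.27 km
SEC7→BB1: c = 0.235864 rad, d = 1502.69 km
BB1→OC1: c = 0.291976 rad, d = 1860.18 km
Total = 2701.27 + 1502.69 + 1860.18 = 6064.14 km

6064 km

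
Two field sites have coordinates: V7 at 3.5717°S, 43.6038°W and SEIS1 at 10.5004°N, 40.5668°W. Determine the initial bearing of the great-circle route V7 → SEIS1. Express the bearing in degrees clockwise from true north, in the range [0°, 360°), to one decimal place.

12.1°

Δλ = 3.0370°
y = sin Δλ · cos φ₂ = 0.052094
x = cos φ₁ sin φ₂ − sin φ₁ cos φ₂ cos Δλ = 0.243057
θ = atan2(y, x) = 12.0970° → 12.0970° (mod 360°)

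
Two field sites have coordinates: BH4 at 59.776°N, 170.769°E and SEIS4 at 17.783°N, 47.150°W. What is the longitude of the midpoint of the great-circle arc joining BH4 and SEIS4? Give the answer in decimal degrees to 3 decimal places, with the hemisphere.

76.280°W

Bx = cos φ₂ cos Δλ = -0.751188,  By = cos φ₂ sin Δλ = 0.585184
φₘ = atan2(sin φ₁ + sin φ₂, √((cos φ₁ + Bx)² + By²)) = 61.48048°
λₘ = λ₁ + atan2(By, cos φ₁ + Bx) = -76.27997°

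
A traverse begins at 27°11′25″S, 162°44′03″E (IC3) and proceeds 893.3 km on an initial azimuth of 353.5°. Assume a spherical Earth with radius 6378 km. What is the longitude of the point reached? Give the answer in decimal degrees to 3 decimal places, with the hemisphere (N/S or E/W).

161.775°E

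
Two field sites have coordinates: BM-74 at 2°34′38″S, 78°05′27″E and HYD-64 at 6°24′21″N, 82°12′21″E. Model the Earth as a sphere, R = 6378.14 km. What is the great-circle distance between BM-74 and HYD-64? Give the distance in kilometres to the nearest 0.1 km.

BM-74: φ = -2.57722°, λ = +78.09083°
HYD-64: φ = +6.40583°, λ = +82.20583°
Δφ = 8.9831°,  Δλ = 4.1150°
a = sin²(Δφ/2) + cos φ₁ cos φ₂ sin²(Δλ/2) = 0.007412
c = 2·arcsin(√a) = 0.172404 rad = 9.8780°
d = R·c = 6378.14 × 0.172404 = 1099.6 km

1099.6 km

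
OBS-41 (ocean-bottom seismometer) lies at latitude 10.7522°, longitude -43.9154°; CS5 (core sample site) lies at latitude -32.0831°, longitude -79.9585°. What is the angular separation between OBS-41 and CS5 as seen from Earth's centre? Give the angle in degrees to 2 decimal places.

54.97°

Δφ = -42.8353°,  Δλ = -36.0431°
a = sin²(Δφ/2) + cos φ₁ cos φ₂ sin²(Δλ/2) = 0.213016
c = 2·arcsin(√a) = 0.959453 rad = 54.9726°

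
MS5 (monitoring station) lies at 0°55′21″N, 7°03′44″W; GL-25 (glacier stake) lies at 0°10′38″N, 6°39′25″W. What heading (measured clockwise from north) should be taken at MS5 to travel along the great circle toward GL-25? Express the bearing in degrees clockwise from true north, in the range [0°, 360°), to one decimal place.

151.5°

MS5: φ = +0.92250°, λ = -7.06222°
GL-25: φ = +0.17722°, λ = -6.65694°
Δλ = 0.4053°
y = sin Δλ · cos φ₂ = 0.007073
x = cos φ₁ sin φ₂ − sin φ₁ cos φ₂ cos Δλ = -0.013007
θ = atan2(y, x) = 151.4618° → 151.4618° (mod 360°)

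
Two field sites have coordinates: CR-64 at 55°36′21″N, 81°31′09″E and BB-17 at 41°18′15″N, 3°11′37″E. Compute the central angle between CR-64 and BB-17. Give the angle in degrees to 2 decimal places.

CR-64: φ = +55.60583°, λ = +81.51917°
BB-17: φ = +41.30417°, λ = +3.19361°
Δφ = -14.3017°,  Δλ = -78.3256°
a = sin²(Δφ/2) + cos φ₁ cos φ₂ sin²(Δλ/2) = 0.184737
c = 2·arcsin(√a) = 0.888565 rad = 50.9110°

50.91°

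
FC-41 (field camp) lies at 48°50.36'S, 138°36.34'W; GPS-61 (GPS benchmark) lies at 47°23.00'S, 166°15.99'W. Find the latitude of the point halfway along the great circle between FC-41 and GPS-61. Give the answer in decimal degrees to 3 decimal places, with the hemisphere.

48.948°S

FC-41: φ = -48.83933°, λ = -138.60567°
GPS-61: φ = -47.38333°, λ = -166.26650°
Bx = cos φ₂ cos Δλ = 0.599706,  By = cos φ₂ sin Δλ = -0.314330
φₘ = atan2(sin φ₁ + sin φ₂, √((cos φ₁ + Bx)² + By²)) = -48.94759°
λₘ = λ₁ + atan2(By, cos φ₁ + Bx) = -152.63592°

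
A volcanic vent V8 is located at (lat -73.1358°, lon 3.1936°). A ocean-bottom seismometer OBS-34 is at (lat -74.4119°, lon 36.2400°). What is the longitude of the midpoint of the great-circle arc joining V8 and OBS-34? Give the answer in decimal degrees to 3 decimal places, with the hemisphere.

19.066°E

Bx = cos φ₂ cos Δλ = 0.225249,  By = cos φ₂ sin Δλ = 0.146538
φₘ = atan2(sin φ₁ + sin φ₂, √((cos φ₁ + Bx)² + By²)) = -74.40973°
λₘ = λ₁ + atan2(By, cos φ₁ + Bx) = 19.06640°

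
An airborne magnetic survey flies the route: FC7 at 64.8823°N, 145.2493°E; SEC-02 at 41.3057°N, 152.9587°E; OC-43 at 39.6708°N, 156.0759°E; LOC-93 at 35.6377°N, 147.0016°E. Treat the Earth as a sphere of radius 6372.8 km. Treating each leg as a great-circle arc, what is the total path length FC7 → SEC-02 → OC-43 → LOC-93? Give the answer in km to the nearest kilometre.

FC7→SEC-02: c = 0.418637 rad, d = 2667.89 km
SEC-02→OC-43: c = 0.050257 rad, d = 320.28 km
OC-43→LOC-93: c = 0.143690 rad, d = 915.71 km
Total = 2667.89 + 320.28 + 915.71 = 3903.87 km

3904 km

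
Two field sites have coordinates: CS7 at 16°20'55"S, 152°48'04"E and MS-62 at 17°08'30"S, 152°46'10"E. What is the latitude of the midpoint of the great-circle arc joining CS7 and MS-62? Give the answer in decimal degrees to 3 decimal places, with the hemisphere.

CS7: φ = -16.34861°, λ = +152.80111°
MS-62: φ = -17.14167°, λ = +152.76944°
Bx = cos φ₂ cos Δλ = 0.955579,  By = cos φ₂ sin Δλ = -0.000528
φₘ = atan2(sin φ₁ + sin φ₂, √((cos φ₁ + Bx)² + By²)) = -16.74514°
λₘ = λ₁ + atan2(By, cos φ₁ + Bx) = 152.78531°

16.745°S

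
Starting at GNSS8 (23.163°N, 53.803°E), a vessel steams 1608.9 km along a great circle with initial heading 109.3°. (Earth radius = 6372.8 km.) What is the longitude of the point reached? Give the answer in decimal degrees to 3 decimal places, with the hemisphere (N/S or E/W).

68.135°E

δ = d/R = 1608.9/6372.8 = 0.252464 rad
φ₂ = arcsin(sin φ₁ cos δ + cos φ₁ sin δ cos θ)
   = arcsin(0.39335·0.96830 + 0.91939·0.24979·-0.33051) = 17.75666°
λ₂ = λ₁ + atan2(sin θ sin δ cos φ₁, cos δ − sin φ₁ sin φ₂) = 68.13530°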